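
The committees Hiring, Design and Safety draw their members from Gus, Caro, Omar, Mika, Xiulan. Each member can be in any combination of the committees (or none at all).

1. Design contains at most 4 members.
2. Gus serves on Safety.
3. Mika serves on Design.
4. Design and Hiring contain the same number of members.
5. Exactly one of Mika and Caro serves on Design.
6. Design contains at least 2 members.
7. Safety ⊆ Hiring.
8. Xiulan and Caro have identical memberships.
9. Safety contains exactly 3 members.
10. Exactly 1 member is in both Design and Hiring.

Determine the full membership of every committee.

Hiring = {Caro, Gus, Xiulan}; Design = {Gus, Mika, Omar}; Safety = {Caro, Gus, Xiulan}

From (2): Gus ∈ Safety.
From (3): Mika ∈ Design.
(5) (exactly one): Caro ∉ Design.
(7) with Gus ∈ Safety: Gus ∈ Hiring.
(8): Xiulan matches Caro: Xiulan ∉ Design.
Suppose Gus ∉ Design: no assignment then satisfies all the clues, so Gus ∈ Design.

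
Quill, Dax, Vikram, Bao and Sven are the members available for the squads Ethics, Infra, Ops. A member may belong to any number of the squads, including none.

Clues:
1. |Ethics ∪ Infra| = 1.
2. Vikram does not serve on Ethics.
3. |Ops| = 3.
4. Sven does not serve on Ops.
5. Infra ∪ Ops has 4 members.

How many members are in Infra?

1

From (2): Vikram ∉ Ethics.
From (4): Sven ∉ Ops.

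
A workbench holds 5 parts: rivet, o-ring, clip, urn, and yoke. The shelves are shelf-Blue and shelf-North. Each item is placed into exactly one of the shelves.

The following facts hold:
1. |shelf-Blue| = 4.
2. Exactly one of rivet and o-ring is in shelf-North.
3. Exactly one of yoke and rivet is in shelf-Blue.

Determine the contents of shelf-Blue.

shelf-Blue = {clip, o-ring, urn, yoke}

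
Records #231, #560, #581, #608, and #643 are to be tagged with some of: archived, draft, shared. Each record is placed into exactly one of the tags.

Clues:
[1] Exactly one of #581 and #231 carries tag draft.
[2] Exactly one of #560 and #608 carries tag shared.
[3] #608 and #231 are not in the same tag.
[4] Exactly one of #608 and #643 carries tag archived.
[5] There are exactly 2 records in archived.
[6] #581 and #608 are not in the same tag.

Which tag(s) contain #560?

#560: draft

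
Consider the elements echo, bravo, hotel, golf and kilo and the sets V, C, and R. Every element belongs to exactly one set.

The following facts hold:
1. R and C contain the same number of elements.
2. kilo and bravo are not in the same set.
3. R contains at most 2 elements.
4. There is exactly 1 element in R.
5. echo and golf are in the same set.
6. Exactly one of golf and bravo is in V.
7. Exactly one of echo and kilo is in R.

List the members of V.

V = {echo, golf, hotel}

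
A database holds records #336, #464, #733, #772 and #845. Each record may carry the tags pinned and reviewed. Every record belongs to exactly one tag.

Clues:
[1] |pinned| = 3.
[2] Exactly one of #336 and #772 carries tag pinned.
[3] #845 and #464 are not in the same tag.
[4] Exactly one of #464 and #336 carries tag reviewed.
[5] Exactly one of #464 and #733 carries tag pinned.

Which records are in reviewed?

reviewed = {#464, #772}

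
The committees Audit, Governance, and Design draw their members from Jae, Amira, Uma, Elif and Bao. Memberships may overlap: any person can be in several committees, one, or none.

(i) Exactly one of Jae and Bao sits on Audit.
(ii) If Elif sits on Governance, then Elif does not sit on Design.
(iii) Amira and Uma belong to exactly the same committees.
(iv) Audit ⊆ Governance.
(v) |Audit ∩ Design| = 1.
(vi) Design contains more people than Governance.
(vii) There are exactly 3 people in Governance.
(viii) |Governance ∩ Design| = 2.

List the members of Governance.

Governance = {Bao, Elif, Jae}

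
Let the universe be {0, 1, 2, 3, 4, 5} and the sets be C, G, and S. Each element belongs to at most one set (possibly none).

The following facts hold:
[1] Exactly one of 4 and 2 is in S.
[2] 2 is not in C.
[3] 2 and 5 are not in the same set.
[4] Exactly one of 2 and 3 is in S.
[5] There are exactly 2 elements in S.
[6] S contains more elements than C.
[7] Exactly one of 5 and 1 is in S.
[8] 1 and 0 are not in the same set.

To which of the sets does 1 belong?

1: S

From (2): 2 ∉ C.
Suppose 1 ∈ C: no assignment then satisfies all the clues, so 1 ∉ C.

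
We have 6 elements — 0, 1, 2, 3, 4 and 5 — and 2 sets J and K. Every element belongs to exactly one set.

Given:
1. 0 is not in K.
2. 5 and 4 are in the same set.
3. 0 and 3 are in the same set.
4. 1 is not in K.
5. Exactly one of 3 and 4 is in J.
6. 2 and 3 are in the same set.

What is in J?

From (1): 0 ∉ K.
From (4): 1 ∉ K.
(3): 3 matches 0: 3 ∉ K.
(6): 2 matches 3: 2 ∉ K.
Only one set left: 0 ∈ J.
Only one set left: 1 ∈ J.
Only one set left: 2 ∈ J.
Only one set left: 3 ∈ J.
(5) (exactly one): 4 ∉ J.
Only one set left: 4 ∈ K.
(2): 5 matches 4: 5 ∉ J.
(2): 5 matches 4: 5 ∈ K.

J = {0, 1, 2, 3}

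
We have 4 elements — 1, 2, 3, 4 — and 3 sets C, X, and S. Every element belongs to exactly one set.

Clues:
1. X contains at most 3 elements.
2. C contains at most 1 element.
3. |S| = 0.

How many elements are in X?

3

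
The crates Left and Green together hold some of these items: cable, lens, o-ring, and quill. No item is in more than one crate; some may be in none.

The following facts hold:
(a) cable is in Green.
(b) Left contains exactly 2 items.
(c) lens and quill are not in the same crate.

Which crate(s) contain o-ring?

From (a): cable ∈ Green.
Suppose o-ring ∉ Left: no assignment then satisfies all the clues, so o-ring ∈ Left.

o-ring: Left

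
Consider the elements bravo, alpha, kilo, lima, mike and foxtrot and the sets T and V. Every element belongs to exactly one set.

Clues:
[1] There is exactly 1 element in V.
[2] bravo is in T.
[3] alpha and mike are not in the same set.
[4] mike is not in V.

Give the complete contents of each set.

T = {bravo, foxtrot, kilo, lima, mike}; V = {alpha}

From (2): bravo ∈ T.
From (4): mike ∉ V.
Only one set left: mike ∈ T.
(3): alpha ∉ T.
Only one set left: alpha ∈ V.
(1): V already has 1, so the rest are out.
Only one set left: kilo ∈ T.
Only one set left: lima ∈ T.
Only one set left: foxtrot ∈ T.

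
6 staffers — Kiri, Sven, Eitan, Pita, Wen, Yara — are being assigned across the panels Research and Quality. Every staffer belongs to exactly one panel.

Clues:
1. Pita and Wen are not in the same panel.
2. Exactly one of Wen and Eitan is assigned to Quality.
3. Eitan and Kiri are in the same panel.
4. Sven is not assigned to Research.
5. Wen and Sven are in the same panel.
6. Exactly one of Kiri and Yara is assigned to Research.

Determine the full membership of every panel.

From (4): Sven ∉ Research.
(5): Wen matches Sven: Wen ∉ Research.
Only one panel left: Sven ∈ Quality.
Only one panel left: Wen ∈ Quality.
(1): Pita ∉ Quality.
(2) (exactly one): Eitan ∉ Quality.
(3): Kiri matches Eitan: Kiri ∉ Quality.
Only one panel left: Kiri ∈ Research.
Only one panel left: Eitan ∈ Research.
Only one panel left: Pita ∈ Research.
(6) (exactly one): Yara ∉ Research.
Only one panel left: Yara ∈ Quality.

Research = {Eitan, Kiri, Pita}; Quality = {Sven, Wen, Yara}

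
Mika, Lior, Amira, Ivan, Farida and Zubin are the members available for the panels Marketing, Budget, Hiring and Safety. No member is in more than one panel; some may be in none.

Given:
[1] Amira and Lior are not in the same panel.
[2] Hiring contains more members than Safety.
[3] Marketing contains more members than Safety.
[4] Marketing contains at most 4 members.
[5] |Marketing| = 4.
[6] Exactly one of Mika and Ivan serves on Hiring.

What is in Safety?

Safety = {}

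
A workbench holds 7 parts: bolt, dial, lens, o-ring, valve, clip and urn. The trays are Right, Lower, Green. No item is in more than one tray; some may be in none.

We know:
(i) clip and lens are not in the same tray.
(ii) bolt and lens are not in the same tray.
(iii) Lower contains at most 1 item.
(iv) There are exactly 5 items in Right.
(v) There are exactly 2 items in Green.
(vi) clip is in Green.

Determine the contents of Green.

From (vi): clip ∈ Green.
(i): lens ∉ Green.
Suppose bolt ∉ Green: no assignment then satisfies all the clues, so bolt ∈ Green.

Green = {bolt, clip}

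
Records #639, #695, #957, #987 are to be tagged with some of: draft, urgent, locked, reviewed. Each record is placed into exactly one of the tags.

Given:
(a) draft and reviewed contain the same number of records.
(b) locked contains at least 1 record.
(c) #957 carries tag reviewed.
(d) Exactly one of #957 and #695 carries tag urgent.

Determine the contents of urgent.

urgent = {#695}

From (c): #957 ∈ reviewed.
(d) (exactly one): #695 ∈ urgent.
Suppose #639 ∈ urgent: no assignment then satisfies all the clues, so #639 ∉ urgent.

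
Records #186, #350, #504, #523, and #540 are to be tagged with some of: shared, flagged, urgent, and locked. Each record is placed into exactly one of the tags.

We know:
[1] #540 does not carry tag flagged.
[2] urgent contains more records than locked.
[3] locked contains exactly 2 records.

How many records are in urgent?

3

From (1): #540 ∉ flagged.
Suppose #186 ∈ shared: no assignment then satisfies all the clues, so #186 ∉ shared.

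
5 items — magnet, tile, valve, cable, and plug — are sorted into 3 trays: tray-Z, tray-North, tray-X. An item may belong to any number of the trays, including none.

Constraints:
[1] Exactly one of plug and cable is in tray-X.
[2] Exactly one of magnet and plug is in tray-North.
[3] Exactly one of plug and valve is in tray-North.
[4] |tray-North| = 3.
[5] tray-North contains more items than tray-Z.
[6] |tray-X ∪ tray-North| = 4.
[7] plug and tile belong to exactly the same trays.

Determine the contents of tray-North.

tray-North = {cable, plug, tile}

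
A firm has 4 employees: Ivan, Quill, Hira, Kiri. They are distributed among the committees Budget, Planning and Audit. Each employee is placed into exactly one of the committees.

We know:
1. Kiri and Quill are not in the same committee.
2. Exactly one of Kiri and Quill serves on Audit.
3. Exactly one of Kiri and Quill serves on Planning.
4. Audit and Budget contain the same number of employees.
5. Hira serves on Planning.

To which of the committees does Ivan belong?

Ivan: Budget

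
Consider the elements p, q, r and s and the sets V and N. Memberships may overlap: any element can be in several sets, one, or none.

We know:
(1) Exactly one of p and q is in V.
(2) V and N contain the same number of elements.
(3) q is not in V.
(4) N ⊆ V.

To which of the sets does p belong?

From (3): q ∉ V.
(1) (exactly one): p ∈ V.
(4) contrapositive: q ∉ N.
Suppose p ∉ N: no assignment then satisfies all the clues, so p ∈ N.

p: N, V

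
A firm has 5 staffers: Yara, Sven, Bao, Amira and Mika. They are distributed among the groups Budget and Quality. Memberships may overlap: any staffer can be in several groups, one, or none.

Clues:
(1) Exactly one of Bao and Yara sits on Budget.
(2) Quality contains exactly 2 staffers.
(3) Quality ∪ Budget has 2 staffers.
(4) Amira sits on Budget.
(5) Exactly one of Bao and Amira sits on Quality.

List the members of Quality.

From (4): Amira ∈ Budget.
Suppose Yara ∉ Quality: no assignment then satisfies all the clues, so Yara ∈ Quality.

Quality = {Amira, Yara}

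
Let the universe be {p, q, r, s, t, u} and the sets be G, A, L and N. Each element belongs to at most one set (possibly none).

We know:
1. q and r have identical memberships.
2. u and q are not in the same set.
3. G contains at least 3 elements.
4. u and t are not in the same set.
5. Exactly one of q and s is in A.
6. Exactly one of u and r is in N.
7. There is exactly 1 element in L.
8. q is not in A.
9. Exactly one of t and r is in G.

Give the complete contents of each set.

G = {p, q, r}; A = {s}; L = {t}; N = {u}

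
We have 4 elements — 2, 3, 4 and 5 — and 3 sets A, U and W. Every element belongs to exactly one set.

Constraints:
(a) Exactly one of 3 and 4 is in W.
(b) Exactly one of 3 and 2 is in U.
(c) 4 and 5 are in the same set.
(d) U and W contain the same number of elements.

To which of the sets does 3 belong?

3: W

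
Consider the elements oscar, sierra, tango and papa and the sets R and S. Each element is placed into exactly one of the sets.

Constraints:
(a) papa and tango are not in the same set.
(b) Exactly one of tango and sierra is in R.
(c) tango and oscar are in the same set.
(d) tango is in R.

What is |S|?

2

From (d): tango ∈ R.
(a): papa ∉ R.
(b) (exactly one): sierra ∉ R.
(c): oscar matches tango: oscar ∈ R.
Only one set left: sierra ∈ S.
Only one set left: papa ∈ S.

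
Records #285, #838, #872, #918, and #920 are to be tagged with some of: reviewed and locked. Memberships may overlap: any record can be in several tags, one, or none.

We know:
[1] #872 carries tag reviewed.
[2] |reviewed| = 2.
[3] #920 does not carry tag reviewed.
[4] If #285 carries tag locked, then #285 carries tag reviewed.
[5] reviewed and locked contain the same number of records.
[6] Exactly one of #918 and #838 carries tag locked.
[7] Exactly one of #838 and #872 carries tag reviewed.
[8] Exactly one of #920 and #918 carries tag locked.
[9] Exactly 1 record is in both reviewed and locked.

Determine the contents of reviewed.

reviewed = {#285, #872}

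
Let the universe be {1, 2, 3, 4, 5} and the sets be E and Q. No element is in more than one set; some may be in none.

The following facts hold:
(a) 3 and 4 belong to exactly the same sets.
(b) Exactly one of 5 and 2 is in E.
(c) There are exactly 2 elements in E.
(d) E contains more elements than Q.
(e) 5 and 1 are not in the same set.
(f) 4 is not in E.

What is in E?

From (f): 4 ∉ E.
(a): 3 matches 4: 3 ∉ E.
Suppose 1 ∉ E: no assignment then satisfies all the clues, so 1 ∈ E.

E = {1, 2}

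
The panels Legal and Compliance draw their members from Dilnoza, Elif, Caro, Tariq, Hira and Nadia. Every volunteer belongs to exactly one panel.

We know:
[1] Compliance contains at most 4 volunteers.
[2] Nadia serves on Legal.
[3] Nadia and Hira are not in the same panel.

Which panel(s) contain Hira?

From (2): Nadia ∈ Legal.
(3): Hira ∉ Legal.
Only one panel left: Hira ∈ Compliance.

Hira: Compliance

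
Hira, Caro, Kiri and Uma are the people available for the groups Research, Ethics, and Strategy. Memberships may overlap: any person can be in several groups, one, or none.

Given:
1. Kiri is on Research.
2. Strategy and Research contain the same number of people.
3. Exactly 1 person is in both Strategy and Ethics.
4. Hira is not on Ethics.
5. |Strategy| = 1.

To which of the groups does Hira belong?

Hira: none

From (1): Kiri ∈ Research.
From (4): Hira ∉ Ethics.
Suppose Hira ∈ Research: no assignment then satisfies all the clues, so Hira ∉ Research.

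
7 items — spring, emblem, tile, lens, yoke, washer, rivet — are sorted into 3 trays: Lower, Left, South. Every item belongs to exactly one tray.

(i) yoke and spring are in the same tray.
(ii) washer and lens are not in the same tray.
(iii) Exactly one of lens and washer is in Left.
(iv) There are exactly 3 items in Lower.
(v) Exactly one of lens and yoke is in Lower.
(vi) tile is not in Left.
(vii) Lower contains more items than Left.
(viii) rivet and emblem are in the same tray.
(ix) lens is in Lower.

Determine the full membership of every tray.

Lower = {emblem, lens, rivet}; Left = {washer}; South = {spring, tile, yoke}

From (vi): tile ∉ Left.
From (ix): lens ∈ Lower.
(ii): washer ∉ Lower.
(iii) (exactly one): washer ∈ Left.
(v) (exactly one): yoke ∉ Lower.
(i): spring matches yoke: spring ∉ Lower.
Suppose spring ∈ Left: no assignment then satisfies all the clues, so spring ∉ Left.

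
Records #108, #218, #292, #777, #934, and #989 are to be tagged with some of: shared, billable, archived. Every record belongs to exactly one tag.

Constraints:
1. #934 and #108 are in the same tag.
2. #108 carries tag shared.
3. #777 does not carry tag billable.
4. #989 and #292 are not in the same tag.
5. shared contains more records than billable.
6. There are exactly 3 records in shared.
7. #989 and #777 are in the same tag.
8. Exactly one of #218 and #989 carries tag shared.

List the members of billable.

billable = {#292}

From (2): #108 ∈ shared.
From (3): #777 ∉ billable.
(1): #934 matches #108: #934 ∈ shared.
(7): #989 matches #777: #989 ∉ billable.
Suppose #218 ∈ billable: no assignment then satisfies all the clues, so #218 ∉ billable.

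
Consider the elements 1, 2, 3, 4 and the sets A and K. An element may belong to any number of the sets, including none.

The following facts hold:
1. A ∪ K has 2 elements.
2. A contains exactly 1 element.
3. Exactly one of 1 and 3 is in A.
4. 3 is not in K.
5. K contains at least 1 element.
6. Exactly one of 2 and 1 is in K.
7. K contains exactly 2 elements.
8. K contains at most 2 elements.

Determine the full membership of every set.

From (4): 3 ∉ K.
Suppose 1 ∉ A: no assignment then satisfies all the clues, so 1 ∈ A.

A = {1}; K = {1, 4}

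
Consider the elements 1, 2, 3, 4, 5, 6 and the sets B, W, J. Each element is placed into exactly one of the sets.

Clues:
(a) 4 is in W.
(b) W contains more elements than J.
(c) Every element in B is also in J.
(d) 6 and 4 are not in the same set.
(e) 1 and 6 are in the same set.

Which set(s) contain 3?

3: W

From (a): 4 ∈ W.
(d): 6 ∉ W.
(e): 1 matches 6: 1 ∉ W.
Suppose 3 ∈ B: no assignment then satisfies all the clues, so 3 ∉ B.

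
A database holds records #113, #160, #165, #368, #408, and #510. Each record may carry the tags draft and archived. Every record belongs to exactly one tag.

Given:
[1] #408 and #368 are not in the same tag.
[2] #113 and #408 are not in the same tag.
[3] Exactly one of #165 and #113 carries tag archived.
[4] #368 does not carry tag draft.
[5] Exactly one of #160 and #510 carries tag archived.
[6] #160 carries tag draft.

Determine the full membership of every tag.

draft = {#160, #165, #408}; archived = {#113, #368, #510}

From (4): #368 ∉ draft.
From (6): #160 ∈ draft.
(5) (exactly one): #510 ∈ archived.
Only one tag left: #368 ∈ archived.
(1): #408 ∉ archived.
Only one tag left: #408 ∈ draft.
(2): #113 ∉ draft.
Only one tag left: #113 ∈ archived.
(3) (exactly one): #165 ∉ archived.
Only one tag left: #165 ∈ draft.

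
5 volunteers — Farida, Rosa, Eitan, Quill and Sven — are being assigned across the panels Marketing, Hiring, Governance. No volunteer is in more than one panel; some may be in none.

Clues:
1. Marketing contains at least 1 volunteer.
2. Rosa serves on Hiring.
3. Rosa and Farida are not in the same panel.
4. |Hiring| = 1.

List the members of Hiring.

From (2): Rosa ∈ Hiring.
(3): Farida ∉ Hiring.
(4): Hiring already has 1, so the rest are out.

Hiring = {Rosa}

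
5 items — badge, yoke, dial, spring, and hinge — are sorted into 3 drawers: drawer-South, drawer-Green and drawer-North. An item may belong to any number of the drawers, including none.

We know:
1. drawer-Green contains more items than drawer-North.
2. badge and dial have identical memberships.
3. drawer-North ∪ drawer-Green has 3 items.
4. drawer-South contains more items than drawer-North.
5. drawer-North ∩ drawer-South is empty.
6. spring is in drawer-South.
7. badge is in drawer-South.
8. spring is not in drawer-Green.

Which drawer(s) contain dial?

dial: drawer-Green, drawer-South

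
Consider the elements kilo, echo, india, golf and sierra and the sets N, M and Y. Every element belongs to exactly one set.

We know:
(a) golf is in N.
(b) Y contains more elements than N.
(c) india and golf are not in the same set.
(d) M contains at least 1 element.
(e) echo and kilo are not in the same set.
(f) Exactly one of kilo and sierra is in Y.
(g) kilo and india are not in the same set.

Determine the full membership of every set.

N = {golf}; M = {kilo}; Y = {echo, india, sierra}

From (a): golf ∈ N.
(c): india ∉ N.
Suppose kilo ∈ N: no assignment then satisfies all the clues, so kilo ∉ N.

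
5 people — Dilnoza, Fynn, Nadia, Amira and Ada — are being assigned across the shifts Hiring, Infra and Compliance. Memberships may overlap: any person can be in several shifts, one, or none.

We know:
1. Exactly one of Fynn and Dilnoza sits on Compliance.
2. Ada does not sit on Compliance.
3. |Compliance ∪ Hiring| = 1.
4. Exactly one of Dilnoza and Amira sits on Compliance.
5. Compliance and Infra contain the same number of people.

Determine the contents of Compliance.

Compliance = {Dilnoza}

From (2): Ada ∉ Compliance.
Suppose Dilnoza ∉ Compliance: no assignment then satisfies all the clues, so Dilnoza ∈ Compliance.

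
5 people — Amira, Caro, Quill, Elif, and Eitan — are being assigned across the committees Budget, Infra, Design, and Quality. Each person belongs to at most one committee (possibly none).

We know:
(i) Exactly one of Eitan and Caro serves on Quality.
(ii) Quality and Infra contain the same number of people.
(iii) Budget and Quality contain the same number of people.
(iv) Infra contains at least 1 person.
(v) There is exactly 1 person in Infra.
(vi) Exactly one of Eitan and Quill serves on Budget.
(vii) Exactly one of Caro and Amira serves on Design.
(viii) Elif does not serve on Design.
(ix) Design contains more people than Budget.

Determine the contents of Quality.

From (viii): Elif ∉ Design.
Suppose Amira ∈ Quality: no assignment then satisfies all the clues, so Amira ∉ Quality.

Quality = {Caro}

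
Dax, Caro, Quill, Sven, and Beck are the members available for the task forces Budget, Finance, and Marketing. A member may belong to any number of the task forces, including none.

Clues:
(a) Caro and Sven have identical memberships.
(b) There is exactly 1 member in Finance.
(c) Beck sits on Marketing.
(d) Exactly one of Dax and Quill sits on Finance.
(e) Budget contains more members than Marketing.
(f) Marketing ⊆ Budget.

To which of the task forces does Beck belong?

From (c): Beck ∈ Marketing.
(f) with Beck ∈ Marketing: Beck ∈ Budget.
Suppose Beck ∈ Finance: no assignment then satisfies all the clues, so Beck ∉ Finance.

Beck: Budget, Marketing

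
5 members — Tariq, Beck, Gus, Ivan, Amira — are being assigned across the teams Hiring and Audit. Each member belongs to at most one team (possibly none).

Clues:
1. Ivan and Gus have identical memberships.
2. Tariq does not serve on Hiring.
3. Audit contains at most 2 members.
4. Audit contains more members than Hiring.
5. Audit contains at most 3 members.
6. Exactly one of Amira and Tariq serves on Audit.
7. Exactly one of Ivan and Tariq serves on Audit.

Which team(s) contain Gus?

Gus: none

From (2): Tariq ∉ Hiring.
Suppose Gus ∈ Hiring: no assignment then satisfies all the clues, so Gus ∉ Hiring.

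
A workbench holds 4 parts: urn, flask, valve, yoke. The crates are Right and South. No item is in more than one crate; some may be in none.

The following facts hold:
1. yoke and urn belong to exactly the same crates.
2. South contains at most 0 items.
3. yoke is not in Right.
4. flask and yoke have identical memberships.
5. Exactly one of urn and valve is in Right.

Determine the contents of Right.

Right = {valve}

From (3): yoke ∉ Right.
(1): urn matches yoke: urn ∉ Right.
(2): South already has 0, so the rest are out.
(4): flask matches yoke: flask ∉ Right.
(5) (exactly one): valve ∈ Right.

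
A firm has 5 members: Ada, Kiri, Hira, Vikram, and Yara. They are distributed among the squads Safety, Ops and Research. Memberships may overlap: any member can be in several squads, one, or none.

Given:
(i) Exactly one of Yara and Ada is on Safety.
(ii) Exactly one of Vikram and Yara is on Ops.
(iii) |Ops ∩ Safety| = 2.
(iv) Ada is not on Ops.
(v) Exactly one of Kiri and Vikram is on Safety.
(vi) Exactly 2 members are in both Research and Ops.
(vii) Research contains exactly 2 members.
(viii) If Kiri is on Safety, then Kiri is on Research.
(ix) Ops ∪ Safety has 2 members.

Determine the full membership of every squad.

Safety = {Kiri, Yara}; Ops = {Kiri, Yara}; Research = {Kiri, Yara}

From (iv): Ada ∉ Ops.
Suppose Ada ∈ Safety: no assignment then satisfies all the clues, so Ada ∉ Safety.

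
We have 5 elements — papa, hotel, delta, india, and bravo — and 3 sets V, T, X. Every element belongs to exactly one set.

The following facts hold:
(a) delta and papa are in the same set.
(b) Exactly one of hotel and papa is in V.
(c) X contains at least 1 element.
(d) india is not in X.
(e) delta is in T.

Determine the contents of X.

X = {bravo}

From (d): india ∉ X.
From (e): delta ∈ T.
(a): papa matches delta: papa ∉ V.
(a): papa matches delta: papa ∈ T.
(b) (exactly one): hotel ∈ V.
(c): only 1 candidates remain for X, so all are in.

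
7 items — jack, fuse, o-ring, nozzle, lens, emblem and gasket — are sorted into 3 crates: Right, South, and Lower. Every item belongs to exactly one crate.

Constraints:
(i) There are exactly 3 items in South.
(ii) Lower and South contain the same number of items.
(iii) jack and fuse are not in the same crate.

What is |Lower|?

3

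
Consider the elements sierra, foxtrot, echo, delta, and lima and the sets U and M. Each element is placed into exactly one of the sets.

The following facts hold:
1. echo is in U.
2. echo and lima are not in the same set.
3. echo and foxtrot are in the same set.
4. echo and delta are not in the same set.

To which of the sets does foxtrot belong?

From (1): echo ∈ U.
(2): lima ∉ U.
(3): foxtrot matches echo: foxtrot ∈ U.
(4): delta ∉ U.
Only one set left: delta ∈ M.
Only one set left: lima ∈ M.

foxtrot: U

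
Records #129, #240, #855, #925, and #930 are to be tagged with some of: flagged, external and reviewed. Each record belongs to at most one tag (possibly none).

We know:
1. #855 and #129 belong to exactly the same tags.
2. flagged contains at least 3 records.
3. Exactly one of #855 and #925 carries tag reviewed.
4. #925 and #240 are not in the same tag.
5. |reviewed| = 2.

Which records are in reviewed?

reviewed = {#925, #930}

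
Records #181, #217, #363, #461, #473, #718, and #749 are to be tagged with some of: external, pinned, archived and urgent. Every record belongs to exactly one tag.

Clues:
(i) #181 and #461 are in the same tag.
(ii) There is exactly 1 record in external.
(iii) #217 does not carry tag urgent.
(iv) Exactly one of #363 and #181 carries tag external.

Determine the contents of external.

external = {#363}

From (iii): #217 ∉ urgent.
Suppose #181 ∈ external: no assignment then satisfies all the clues, so #181 ∉ external.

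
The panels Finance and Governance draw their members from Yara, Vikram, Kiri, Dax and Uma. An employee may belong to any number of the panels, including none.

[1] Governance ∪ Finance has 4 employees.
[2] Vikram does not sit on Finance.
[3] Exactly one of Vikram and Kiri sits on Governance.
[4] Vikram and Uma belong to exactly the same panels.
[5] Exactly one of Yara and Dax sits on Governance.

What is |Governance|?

3

From (2): Vikram ∉ Finance.
(4): Uma matches Vikram: Uma ∉ Finance.
Suppose Vikram ∉ Governance: no assignment then satisfies all the clues, so Vikram ∈ Governance.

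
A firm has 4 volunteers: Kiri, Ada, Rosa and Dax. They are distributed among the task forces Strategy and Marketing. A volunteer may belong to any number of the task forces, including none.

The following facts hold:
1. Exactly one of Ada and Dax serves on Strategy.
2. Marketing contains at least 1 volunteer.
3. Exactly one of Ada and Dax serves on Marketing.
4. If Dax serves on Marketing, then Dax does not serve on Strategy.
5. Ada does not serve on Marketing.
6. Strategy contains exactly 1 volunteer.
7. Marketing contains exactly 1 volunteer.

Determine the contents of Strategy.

From (5): Ada ∉ Marketing.
(3) (exactly one): Dax ∈ Marketing.
(4): Dax ∉ Strategy.
(7): Marketing already has 1, so the rest are out.
(1) (exactly one): Ada ∈ Strategy.
(6): Strategy already has 1, so the rest are out.

Strategy = {Ada}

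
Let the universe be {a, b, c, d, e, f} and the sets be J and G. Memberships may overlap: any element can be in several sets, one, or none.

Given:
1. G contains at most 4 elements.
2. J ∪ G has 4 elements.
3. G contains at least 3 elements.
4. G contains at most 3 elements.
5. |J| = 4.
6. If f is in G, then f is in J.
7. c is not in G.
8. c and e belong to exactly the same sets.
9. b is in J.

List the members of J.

From (7): c ∉ G.
From (9): b ∈ J.
(8): e matches c: e ∉ G.
Suppose a ∉ J: no assignment then satisfies all the clues, so a ∈ J.

J = {a, b, d, f}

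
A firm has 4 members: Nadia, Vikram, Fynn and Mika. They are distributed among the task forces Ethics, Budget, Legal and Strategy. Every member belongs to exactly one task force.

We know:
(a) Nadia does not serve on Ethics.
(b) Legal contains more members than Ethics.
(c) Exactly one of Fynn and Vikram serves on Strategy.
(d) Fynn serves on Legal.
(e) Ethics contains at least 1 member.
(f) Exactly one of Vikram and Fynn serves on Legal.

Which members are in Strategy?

Strategy = {Vikram}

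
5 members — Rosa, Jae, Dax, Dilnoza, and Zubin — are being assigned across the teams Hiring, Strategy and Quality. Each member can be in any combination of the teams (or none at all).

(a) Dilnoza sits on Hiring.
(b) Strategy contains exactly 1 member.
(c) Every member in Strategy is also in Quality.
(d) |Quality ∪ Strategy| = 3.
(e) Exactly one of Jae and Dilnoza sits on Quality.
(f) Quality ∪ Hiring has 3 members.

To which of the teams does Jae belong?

Jae: none

From (a): Dilnoza ∈ Hiring.
Suppose Jae ∈ Hiring: no assignment then satisfies all the clues, so Jae ∉ Hiring.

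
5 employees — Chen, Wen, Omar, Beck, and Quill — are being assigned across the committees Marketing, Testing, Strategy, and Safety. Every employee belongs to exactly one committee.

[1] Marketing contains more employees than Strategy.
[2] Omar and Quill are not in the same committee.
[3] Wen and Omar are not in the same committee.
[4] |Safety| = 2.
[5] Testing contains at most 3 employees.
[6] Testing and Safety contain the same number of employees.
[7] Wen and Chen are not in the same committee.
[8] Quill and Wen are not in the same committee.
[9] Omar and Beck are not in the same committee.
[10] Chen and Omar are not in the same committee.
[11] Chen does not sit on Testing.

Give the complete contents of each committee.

Marketing = {Omar}; Testing = {Beck, Wen}; Strategy = {}; Safety = {Chen, Quill}

From (11): Chen ∉ Testing.
Suppose Chen ∈ Marketing: no assignment then satisfies all the clues, so Chen ∉ Marketing.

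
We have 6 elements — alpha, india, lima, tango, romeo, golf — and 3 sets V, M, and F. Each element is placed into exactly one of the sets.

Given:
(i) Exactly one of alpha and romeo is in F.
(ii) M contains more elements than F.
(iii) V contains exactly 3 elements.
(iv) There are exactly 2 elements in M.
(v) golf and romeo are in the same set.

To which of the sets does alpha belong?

alpha: F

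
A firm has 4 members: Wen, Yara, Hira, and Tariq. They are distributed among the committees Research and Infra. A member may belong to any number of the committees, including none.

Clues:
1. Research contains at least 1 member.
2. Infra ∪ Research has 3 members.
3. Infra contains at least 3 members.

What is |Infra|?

3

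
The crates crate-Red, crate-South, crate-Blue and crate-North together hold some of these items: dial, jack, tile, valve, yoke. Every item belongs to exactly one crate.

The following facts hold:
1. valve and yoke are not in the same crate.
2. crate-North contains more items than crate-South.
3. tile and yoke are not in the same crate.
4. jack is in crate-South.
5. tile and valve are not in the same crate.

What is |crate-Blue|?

1

From (4): jack ∈ crate-South.
Suppose dial ∈ crate-Red: no assignment then satisfies all the clues, so dial ∉ crate-Red.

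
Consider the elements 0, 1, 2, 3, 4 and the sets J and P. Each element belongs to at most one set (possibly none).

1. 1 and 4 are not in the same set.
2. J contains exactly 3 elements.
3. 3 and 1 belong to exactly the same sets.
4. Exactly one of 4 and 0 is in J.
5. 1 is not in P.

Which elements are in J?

J = {0, 1, 3}

From (5): 1 ∉ P.
(3): 3 matches 1: 3 ∉ P.
Suppose 0 ∉ J: no assignment then satisfies all the clues, so 0 ∈ J.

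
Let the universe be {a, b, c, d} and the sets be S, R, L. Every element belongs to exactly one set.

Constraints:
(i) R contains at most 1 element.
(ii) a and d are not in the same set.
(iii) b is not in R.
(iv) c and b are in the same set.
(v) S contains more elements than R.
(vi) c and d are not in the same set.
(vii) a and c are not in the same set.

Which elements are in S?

S = {b, c}

From (iii): b ∉ R.
(iv): c matches b: c ∉ R.
Suppose a ∈ S: no assignment then satisfies all the clues, so a ∉ S.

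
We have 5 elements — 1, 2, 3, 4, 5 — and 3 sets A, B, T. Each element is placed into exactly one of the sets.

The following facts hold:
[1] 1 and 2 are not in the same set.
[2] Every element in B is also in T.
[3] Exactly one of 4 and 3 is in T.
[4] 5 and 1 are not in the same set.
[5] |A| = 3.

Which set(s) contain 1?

1: T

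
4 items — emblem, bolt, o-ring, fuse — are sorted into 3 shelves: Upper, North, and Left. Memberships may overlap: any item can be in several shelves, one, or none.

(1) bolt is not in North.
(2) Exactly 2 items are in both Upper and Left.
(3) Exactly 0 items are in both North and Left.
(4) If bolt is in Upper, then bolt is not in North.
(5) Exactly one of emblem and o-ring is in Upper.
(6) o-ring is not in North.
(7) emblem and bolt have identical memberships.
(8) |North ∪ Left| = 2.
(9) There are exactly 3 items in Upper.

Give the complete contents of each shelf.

From (1): bolt ∉ North.
From (6): o-ring ∉ North.
(7): emblem matches bolt: emblem ∉ North.
Suppose emblem ∉ Upper: no assignment then satisfies all the clues, so emblem ∈ Upper.

Upper = {bolt, emblem, fuse}; North = {}; Left = {bolt, emblem}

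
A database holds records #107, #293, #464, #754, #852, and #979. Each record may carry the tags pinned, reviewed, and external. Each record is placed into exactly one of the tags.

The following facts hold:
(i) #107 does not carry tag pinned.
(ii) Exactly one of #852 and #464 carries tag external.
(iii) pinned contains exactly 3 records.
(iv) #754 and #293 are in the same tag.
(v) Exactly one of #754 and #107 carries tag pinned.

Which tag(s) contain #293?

From (i): #107 ∉ pinned.
(v) (exactly one): #754 ∈ pinned.
(iv): #293 matches #754: #293 ∈ pinned.

#293: pinned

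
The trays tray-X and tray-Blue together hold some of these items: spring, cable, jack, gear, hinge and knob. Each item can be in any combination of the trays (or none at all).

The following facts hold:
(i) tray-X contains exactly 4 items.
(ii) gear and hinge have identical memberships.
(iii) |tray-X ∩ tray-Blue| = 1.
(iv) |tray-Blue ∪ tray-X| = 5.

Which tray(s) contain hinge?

hinge: tray-X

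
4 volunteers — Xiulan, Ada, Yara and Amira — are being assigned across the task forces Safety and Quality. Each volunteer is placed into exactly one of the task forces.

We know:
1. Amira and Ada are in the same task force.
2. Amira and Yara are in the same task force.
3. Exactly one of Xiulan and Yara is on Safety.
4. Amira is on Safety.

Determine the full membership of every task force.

Safety = {Ada, Amira, Yara}; Quality = {Xiulan}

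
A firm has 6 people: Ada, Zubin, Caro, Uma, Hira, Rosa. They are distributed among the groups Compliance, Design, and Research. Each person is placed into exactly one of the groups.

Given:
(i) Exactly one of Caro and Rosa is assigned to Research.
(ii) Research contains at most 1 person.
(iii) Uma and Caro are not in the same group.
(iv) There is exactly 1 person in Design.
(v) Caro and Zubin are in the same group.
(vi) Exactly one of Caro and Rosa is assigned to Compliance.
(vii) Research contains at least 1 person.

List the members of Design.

Design = {Uma}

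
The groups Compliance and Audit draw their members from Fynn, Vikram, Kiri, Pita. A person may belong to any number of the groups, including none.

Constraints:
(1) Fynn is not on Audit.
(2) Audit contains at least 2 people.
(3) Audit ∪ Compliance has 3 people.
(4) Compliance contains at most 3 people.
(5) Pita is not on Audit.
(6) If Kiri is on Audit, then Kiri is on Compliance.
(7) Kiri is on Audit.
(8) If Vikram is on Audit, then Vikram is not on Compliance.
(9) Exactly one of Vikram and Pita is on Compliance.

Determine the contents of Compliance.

Compliance = {Kiri, Pita}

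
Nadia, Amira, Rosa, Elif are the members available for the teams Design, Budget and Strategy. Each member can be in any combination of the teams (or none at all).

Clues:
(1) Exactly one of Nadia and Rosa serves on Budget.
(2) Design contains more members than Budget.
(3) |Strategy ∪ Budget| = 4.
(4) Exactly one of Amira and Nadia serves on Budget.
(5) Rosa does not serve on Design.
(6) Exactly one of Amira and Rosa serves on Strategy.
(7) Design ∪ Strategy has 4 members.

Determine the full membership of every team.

Design = {Amira, Elif, Nadia}; Budget = {Amira, Rosa}; Strategy = {Elif, Nadia, Rosa}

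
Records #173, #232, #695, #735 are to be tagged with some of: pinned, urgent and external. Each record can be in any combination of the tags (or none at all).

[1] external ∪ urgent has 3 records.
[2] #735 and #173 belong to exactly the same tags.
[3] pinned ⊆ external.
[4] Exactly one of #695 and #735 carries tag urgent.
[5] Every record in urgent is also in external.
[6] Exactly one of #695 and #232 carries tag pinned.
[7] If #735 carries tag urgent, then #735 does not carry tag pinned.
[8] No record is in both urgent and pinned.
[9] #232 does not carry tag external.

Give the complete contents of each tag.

pinned = {#695}; urgent = {#173, #735}; external = {#173, #695, #735}

From (9): #232 ∉ external.
(3) contrapositive: #232 ∉ pinned.
(5) contrapositive: #232 ∉ urgent.
(6) (exactly one): #695 ∈ pinned.
(8) (disjoint): #695 ∉ urgent.
(3) with #695 ∈ pinned: #695 ∈ external.
(4) (exactly one): #735 ∈ urgent.
(5) with #735 ∈ urgent: #735 ∈ external.
(7): #735 ∉ pinned.
(2): #173 matches #735: #173 ∉ pinned.
(2): #173 matches #735: #173 ∈ urgent.
(2): #173 matches #735: #173 ∈ external.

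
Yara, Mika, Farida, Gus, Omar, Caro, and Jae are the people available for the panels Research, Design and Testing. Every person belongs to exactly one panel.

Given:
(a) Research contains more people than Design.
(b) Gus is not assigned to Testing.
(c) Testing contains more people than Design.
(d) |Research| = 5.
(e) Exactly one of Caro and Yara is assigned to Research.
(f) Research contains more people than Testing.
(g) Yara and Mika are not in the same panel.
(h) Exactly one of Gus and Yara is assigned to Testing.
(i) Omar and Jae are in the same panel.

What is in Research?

Research = {Caro, Gus, Jae, Mika, Omar}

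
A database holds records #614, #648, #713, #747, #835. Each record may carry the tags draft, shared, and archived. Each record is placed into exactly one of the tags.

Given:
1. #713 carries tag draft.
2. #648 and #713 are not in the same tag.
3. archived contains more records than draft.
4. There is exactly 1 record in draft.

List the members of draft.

draft = {#713}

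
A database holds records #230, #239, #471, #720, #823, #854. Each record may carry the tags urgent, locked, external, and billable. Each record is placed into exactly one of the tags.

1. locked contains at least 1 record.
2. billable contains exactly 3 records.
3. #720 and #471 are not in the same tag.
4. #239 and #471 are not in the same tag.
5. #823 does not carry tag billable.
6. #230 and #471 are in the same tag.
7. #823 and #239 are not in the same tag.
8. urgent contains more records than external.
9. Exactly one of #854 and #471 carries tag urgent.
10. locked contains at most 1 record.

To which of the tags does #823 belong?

From (5): #823 ∉ billable.
Suppose #823 ∈ urgent: no assignment then satisfies all the clues, so #823 ∉ urgent.

#823: locked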